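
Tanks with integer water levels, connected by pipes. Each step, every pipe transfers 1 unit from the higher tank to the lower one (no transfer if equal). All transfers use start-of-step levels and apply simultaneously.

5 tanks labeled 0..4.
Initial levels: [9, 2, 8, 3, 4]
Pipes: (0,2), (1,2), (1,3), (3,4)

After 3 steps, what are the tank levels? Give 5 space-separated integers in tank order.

Answer: 7 5 7 3 4

Derivation:
Step 1: flows [0->2,2->1,3->1,4->3] -> levels [8 4 8 3 3]
Step 2: flows [0=2,2->1,1->3,3=4] -> levels [8 4 7 4 3]
Step 3: flows [0->2,2->1,1=3,3->4] -> levels [7 5 7 3 4]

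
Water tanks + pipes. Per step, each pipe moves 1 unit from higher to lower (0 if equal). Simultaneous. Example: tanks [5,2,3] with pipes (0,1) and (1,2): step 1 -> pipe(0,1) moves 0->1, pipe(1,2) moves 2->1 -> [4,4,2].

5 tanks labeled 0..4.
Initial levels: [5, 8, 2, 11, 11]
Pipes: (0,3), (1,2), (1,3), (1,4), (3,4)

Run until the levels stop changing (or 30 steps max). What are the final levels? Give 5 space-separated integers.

Answer: 7 6 8 9 7

Derivation:
Step 1: flows [3->0,1->2,3->1,4->1,3=4] -> levels [6 9 3 9 10]
Step 2: flows [3->0,1->2,1=3,4->1,4->3] -> levels [7 9 4 9 8]
Step 3: flows [3->0,1->2,1=3,1->4,3->4] -> levels [8 7 5 7 10]
Step 4: flows [0->3,1->2,1=3,4->1,4->3] -> levels [7 7 6 9 8]
Step 5: flows [3->0,1->2,3->1,4->1,3->4] -> levels [8 8 7 6 8]
Step 6: flows [0->3,1->2,1->3,1=4,4->3] -> levels [7 6 8 9 7]
Step 7: flows [3->0,2->1,3->1,4->1,3->4] -> levels [8 9 7 6 7]
Step 8: flows [0->3,1->2,1->3,1->4,4->3] -> levels [7 6 8 9 7]
  -> period-2 cycle: step 8 state = step 6 state; never stabilizes
  -> state at step 30: (30-6) mod 2 = 0, same as step 6 -> [7 6 8 9 7]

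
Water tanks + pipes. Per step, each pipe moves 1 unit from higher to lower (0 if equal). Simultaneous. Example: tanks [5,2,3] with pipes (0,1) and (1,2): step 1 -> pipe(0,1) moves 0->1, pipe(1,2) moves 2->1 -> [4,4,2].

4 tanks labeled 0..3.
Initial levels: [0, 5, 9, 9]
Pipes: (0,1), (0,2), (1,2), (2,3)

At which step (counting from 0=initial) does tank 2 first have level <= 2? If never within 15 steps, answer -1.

Step 1: flows [1->0,2->0,2->1,2=3] -> levels [2 5 7 9]
Step 2: flows [1->0,2->0,2->1,3->2] -> levels [4 5 6 8]
Step 3: flows [1->0,2->0,2->1,3->2] -> levels [6 5 5 7]
Step 4: flows [0->1,0->2,1=2,3->2] -> levels [4 6 7 6]
Step 5: flows [1->0,2->0,2->1,2->3] -> levels [6 6 4 7]
Step 6: flows [0=1,0->2,1->2,3->2] -> levels [5 5 7 6]
Step 7: flows [0=1,2->0,2->1,2->3] -> levels [6 6 4 7]
  -> period-2 cycle (repeats step 5); tank 2 never drops to <=2
Tank 2 never reaches <=2 within 15 steps

Answer: -1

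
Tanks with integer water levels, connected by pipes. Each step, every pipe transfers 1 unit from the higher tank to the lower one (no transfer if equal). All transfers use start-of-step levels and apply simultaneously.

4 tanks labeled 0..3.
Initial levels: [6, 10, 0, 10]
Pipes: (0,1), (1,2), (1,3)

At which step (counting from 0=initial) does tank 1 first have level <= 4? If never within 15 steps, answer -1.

Answer: -1

Derivation:
Step 1: flows [1->0,1->2,1=3] -> levels [7 8 1 10]
Step 2: flows [1->0,1->2,3->1] -> levels [8 7 2 9]
Step 3: flows [0->1,1->2,3->1] -> levels [7 8 3 8]
Step 4: flows [1->0,1->2,1=3] -> levels [8 6 4 8]
Step 5: flows [0->1,1->2,3->1] -> levels [7 7 5 7]
Step 6: flows [0=1,1->2,1=3] -> levels [7 6 6 7]
Step 7: flows [0->1,1=2,3->1] -> levels [6 8 6 6]
Step 8: flows [1->0,1->2,1->3] -> levels [7 5 7 7]
Step 9: flows [0->1,2->1,3->1] -> levels [6 8 6 6]
  -> period-2 cycle (repeats step 7); tank 1 never drops to <=4
Tank 1 never reaches <=4 within 15 steps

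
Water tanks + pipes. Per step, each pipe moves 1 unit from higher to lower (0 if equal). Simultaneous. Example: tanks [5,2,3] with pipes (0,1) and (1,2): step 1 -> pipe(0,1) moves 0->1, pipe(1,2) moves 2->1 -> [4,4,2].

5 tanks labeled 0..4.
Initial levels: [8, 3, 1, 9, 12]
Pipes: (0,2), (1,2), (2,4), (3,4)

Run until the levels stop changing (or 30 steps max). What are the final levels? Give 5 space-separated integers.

Answer: 7 7 5 6 8

Derivation:
Step 1: flows [0->2,1->2,4->2,4->3] -> levels [7 2 4 10 10]
Step 2: flows [0->2,2->1,4->2,3=4] -> levels [6 3 5 10 9]
Step 3: flows [0->2,2->1,4->2,3->4] -> levels [5 4 6 9 9]
Step 4: flows [2->0,2->1,4->2,3=4] -> levels [6 5 5 9 8]
Step 5: flows [0->2,1=2,4->2,3->4] -> levels [5 5 7 8 8]
Step 6: flows [2->0,2->1,4->2,3=4] -> levels [6 6 6 8 7]
Step 7: flows [0=2,1=2,4->2,3->4] -> levels [6 6 7 7 7]
Step 8: flows [2->0,2->1,2=4,3=4] -> levels [7 7 5 7 7]
Step 9: flows [0->2,1->2,4->2,3=4] -> levels [6 6 8 7 6]
Step 10: flows [2->0,2->1,2->4,3->4] -> levels [7 7 5 6 8]
Step 11: flows [0->2,1->2,4->2,4->3] -> levels [6 6 8 7 6]
  -> period-2 cycle: step 11 state = step 9 state; never stabilizes
  -> state at step 30: (30-9) mod 2 = 1, same as step 10 -> [7 7 5 6 8]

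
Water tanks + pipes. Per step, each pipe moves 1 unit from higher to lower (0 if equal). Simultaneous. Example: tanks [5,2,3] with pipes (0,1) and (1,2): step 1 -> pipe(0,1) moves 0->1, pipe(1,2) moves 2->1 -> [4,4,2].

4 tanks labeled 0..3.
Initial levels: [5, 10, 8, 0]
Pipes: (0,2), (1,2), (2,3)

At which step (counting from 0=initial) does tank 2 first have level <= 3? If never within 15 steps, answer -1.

Answer: -1

Derivation:
Step 1: flows [2->0,1->2,2->3] -> levels [6 9 7 1]
Step 2: flows [2->0,1->2,2->3] -> levels [7 8 6 2]
Step 3: flows [0->2,1->2,2->3] -> levels [6 7 7 3]
Step 4: flows [2->0,1=2,2->3] -> levels [7 7 5 4]
Step 5: flows [0->2,1->2,2->3] -> levels [6 6 6 5]
Step 6: flows [0=2,1=2,2->3] -> levels [6 6 5 6]
Step 7: flows [0->2,1->2,3->2] -> levels [5 5 8 5]
Step 8: flows [2->0,2->1,2->3] -> levels [6 6 5 6]
  -> period-2 cycle (repeats step 6); tank 2 never drops to <=3
Tank 2 never reaches <=3 within 15 steps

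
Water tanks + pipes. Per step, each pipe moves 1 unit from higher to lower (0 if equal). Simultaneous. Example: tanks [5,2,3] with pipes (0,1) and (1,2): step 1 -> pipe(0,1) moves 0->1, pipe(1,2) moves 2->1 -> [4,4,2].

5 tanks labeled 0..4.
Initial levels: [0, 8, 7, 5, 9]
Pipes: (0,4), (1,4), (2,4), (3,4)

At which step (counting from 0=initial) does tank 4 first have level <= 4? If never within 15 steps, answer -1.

Step 1: flows [4->0,4->1,4->2,4->3] -> levels [1 9 8 6 5]
Step 2: flows [4->0,1->4,2->4,3->4] -> levels [2 8 7 5 7]
Step 3: flows [4->0,1->4,2=4,4->3] -> levels [3 7 7 6 6]
Step 4: flows [4->0,1->4,2->4,3=4] -> levels [4 6 6 6 7]
Step 5: flows [4->0,4->1,4->2,4->3] -> levels [5 7 7 7 3]
Tank 4 first reaches <=4 at step 5

Answer: 5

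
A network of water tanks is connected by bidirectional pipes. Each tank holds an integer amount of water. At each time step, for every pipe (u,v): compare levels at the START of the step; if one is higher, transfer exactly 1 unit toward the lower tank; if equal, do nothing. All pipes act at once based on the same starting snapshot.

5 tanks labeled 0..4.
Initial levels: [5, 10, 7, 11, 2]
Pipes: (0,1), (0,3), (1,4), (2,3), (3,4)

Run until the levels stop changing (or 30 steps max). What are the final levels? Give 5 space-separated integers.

Step 1: flows [1->0,3->0,1->4,3->2,3->4] -> levels [7 8 8 8 4]
Step 2: flows [1->0,3->0,1->4,2=3,3->4] -> levels [9 6 8 6 6]
Step 3: flows [0->1,0->3,1=4,2->3,3=4] -> levels [7 7 7 8 6]
Step 4: flows [0=1,3->0,1->4,3->2,3->4] -> levels [8 6 8 5 8]
Step 5: flows [0->1,0->3,4->1,2->3,4->3] -> levels [6 8 7 8 6]
Step 6: flows [1->0,3->0,1->4,3->2,3->4] -> levels [8 6 8 5 8]
  -> period-2 cycle: step 6 state = step 4 state; never stabilizes
  -> state at step 30: (30-4) mod 2 = 0, same as step 4 -> [8 6 8 5 8]

Answer: 8 6 8 5 8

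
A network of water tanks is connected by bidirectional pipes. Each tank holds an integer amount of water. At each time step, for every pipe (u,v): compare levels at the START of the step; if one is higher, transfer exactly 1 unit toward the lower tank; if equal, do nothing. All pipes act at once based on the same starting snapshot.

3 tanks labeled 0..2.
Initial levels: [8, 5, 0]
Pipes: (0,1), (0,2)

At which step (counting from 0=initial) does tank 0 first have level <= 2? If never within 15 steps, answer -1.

Step 1: flows [0->1,0->2] -> levels [6 6 1]
Step 2: flows [0=1,0->2] -> levels [5 6 2]
Step 3: flows [1->0,0->2] -> levels [5 5 3]
Step 4: flows [0=1,0->2] -> levels [4 5 4]
Step 5: flows [1->0,0=2] -> levels [5 4 4]
Step 6: flows [0->1,0->2] -> levels [3 5 5]
Step 7: flows [1->0,2->0] -> levels [5 4 4]
  -> period-2 cycle (repeats step 5); tank 0 never drops to <=2
Tank 0 never reaches <=2 within 15 steps

Answer: -1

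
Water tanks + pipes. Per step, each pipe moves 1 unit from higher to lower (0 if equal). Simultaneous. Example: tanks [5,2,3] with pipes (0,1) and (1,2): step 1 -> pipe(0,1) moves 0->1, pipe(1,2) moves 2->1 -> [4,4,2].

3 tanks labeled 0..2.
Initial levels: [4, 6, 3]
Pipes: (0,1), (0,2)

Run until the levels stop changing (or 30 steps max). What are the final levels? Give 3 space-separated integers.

Answer: 5 4 4

Derivation:
Step 1: flows [1->0,0->2] -> levels [4 5 4]
Step 2: flows [1->0,0=2] -> levels [5 4 4]
Step 3: flows [0->1,0->2] -> levels [3 5 5]
Step 4: flows [1->0,2->0] -> levels [5 4 4]
  -> period-2 cycle: step 4 state = step 2 state; never stabilizes
  -> state at step 30: (30-2) mod 2 = 0, same as step 2 -> [5 4 4]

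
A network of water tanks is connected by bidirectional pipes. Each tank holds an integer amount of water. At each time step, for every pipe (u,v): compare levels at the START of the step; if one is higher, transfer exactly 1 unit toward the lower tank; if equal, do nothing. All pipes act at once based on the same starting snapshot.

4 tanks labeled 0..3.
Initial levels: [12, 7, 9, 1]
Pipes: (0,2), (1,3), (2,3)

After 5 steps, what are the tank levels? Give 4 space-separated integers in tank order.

Step 1: flows [0->2,1->3,2->3] -> levels [11 6 9 3]
Step 2: flows [0->2,1->3,2->3] -> levels [10 5 9 5]
Step 3: flows [0->2,1=3,2->3] -> levels [9 5 9 6]
Step 4: flows [0=2,3->1,2->3] -> levels [9 6 8 6]
Step 5: flows [0->2,1=3,2->3] -> levels [8 6 8 7]

Answer: 8 6 8 7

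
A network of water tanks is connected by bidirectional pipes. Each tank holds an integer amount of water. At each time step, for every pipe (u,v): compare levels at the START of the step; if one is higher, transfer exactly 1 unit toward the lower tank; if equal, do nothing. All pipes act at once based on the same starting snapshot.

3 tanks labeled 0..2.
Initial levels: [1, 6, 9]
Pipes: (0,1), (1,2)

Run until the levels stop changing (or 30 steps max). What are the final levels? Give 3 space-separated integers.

Answer: 6 4 6

Derivation:
Step 1: flows [1->0,2->1] -> levels [2 6 8]
Step 2: flows [1->0,2->1] -> levels [3 6 7]
Step 3: flows [1->0,2->1] -> levels [4 6 6]
Step 4: flows [1->0,1=2] -> levels [5 5 6]
Step 5: flows [0=1,2->1] -> levels [5 6 5]
Step 6: flows [1->0,1->2] -> levels [6 4 6]
Step 7: flows [0->1,2->1] -> levels [5 6 5]
  -> period-2 cycle: step 7 state = step 5 state; never stabilizes
  -> state at step 30: (30-5) mod 2 = 1, same as step 6 -> [6 4 6]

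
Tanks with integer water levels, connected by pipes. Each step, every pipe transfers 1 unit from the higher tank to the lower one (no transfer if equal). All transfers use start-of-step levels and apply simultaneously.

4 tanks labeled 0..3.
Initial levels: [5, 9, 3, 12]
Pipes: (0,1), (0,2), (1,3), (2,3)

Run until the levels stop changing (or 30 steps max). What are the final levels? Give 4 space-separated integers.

Answer: 7 8 8 6

Derivation:
Step 1: flows [1->0,0->2,3->1,3->2] -> levels [5 9 5 10]
Step 2: flows [1->0,0=2,3->1,3->2] -> levels [6 9 6 8]
Step 3: flows [1->0,0=2,1->3,3->2] -> levels [7 7 7 8]
Step 4: flows [0=1,0=2,3->1,3->2] -> levels [7 8 8 6]
Step 5: flows [1->0,2->0,1->3,2->3] -> levels [9 6 6 8]
Step 6: flows [0->1,0->2,3->1,3->2] -> levels [7 8 8 6]
  -> period-2 cycle: step 6 state = step 4 state; never stabilizes
  -> state at step 30: (30-4) mod 2 = 0, same as step 4 -> [7 8 8 6]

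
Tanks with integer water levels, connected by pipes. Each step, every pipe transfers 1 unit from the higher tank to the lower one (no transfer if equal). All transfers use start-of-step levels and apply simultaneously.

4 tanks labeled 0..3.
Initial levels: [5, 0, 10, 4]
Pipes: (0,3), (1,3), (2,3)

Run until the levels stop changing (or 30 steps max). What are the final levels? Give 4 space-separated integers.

Answer: 5 5 6 3

Derivation:
Step 1: flows [0->3,3->1,2->3] -> levels [4 1 9 5]
Step 2: flows [3->0,3->1,2->3] -> levels [5 2 8 4]
Step 3: flows [0->3,3->1,2->3] -> levels [4 3 7 5]
Step 4: flows [3->0,3->1,2->3] -> levels [5 4 6 4]
Step 5: flows [0->3,1=3,2->3] -> levels [4 4 5 6]
Step 6: flows [3->0,3->1,3->2] -> levels [5 5 6 3]
Step 7: flows [0->3,1->3,2->3] -> levels [4 4 5 6]
  -> period-2 cycle: step 7 state = step 5 state; never stabilizes
  -> state at step 30: (30-5) mod 2 = 1, same as step 6 -> [5 5 6 3]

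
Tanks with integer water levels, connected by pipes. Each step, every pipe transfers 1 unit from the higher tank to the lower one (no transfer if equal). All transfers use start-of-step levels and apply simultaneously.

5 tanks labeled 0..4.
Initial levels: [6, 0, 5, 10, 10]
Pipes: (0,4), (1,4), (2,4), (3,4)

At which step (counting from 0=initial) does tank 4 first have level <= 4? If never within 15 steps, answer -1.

Step 1: flows [4->0,4->1,4->2,3=4] -> levels [7 1 6 10 7]
Step 2: flows [0=4,4->1,4->2,3->4] -> levels [7 2 7 9 6]
Step 3: flows [0->4,4->1,2->4,3->4] -> levels [6 3 6 8 8]
Step 4: flows [4->0,4->1,4->2,3=4] -> levels [7 4 7 8 5]
Step 5: flows [0->4,4->1,2->4,3->4] -> levels [6 5 6 7 7]
Step 6: flows [4->0,4->1,4->2,3=4] -> levels [7 6 7 7 4]
Tank 4 first reaches <=4 at step 6

Answer: 6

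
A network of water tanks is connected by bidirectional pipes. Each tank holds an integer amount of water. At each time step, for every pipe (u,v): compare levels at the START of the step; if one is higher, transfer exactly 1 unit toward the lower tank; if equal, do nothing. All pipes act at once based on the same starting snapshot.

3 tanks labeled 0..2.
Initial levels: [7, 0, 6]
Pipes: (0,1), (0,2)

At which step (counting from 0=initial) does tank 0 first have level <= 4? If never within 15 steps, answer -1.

Step 1: flows [0->1,0->2] -> levels [5 1 7]
Step 2: flows [0->1,2->0] -> levels [5 2 6]
Step 3: flows [0->1,2->0] -> levels [5 3 5]
Step 4: flows [0->1,0=2] -> levels [4 4 5]
Tank 0 first reaches <=4 at step 4

Answer: 4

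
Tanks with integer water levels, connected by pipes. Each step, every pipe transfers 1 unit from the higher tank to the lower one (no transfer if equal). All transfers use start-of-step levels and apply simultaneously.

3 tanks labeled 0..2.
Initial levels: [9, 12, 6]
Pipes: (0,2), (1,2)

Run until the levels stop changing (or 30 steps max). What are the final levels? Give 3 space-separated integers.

Step 1: flows [0->2,1->2] -> levels [8 11 8]
Step 2: flows [0=2,1->2] -> levels [8 10 9]
Step 3: flows [2->0,1->2] -> levels [9 9 9]
Step 4: flows [0=2,1=2] -> levels [9 9 9]
  -> stable (no change)

Answer: 9 9 9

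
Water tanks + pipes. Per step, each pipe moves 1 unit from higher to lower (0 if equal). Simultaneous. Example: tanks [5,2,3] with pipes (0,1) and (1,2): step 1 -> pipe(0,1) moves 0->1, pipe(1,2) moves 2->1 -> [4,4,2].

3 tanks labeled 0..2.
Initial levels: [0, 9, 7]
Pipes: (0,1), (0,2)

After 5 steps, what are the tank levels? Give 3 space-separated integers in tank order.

Answer: 6 5 5

Derivation:
Step 1: flows [1->0,2->0] -> levels [2 8 6]
Step 2: flows [1->0,2->0] -> levels [4 7 5]
Step 3: flows [1->0,2->0] -> levels [6 6 4]
Step 4: flows [0=1,0->2] -> levels [5 6 5]
Step 5: flows [1->0,0=2] -> levels [6 5 5]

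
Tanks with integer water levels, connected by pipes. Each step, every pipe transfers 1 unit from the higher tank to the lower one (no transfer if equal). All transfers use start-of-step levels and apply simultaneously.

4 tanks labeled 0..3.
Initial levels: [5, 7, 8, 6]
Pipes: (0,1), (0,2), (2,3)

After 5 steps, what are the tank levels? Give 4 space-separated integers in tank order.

Answer: 7 6 6 7

Derivation:
Step 1: flows [1->0,2->0,2->3] -> levels [7 6 6 7]
Step 2: flows [0->1,0->2,3->2] -> levels [5 7 8 6]
  -> period-2 cycle: step 2 state = step 0 state
  -> state at step 5: (5-0) mod 2 = 1, same as step 1 -> [7 6 6 7]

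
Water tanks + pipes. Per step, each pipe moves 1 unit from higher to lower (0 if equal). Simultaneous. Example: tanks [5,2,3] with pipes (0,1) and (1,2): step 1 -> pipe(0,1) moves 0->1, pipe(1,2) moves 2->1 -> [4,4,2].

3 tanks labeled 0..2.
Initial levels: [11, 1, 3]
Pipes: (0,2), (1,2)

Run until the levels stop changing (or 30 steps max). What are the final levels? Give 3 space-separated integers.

Step 1: flows [0->2,2->1] -> levels [10 2 3]
Step 2: flows [0->2,2->1] -> levels [9 3 3]
Step 3: flows [0->2,1=2] -> levels [8 3 4]
Step 4: flows [0->2,2->1] -> levels [7 4 4]
Step 5: flows [0->2,1=2] -> levels [6 4 5]
Step 6: flows [0->2,2->1] -> levels [5 5 5]
Step 7: flows [0=2,1=2] -> levels [5 5 5]
  -> stable (no change)

Answer: 5 5 5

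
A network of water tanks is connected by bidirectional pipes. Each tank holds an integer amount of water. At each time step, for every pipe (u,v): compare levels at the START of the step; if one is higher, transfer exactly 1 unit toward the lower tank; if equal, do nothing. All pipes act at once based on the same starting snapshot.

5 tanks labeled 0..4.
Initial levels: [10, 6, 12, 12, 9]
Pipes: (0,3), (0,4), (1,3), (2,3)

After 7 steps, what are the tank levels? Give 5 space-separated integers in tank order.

Answer: 9 9 9 12 10

Derivation:
Step 1: flows [3->0,0->4,3->1,2=3] -> levels [10 7 12 10 10]
Step 2: flows [0=3,0=4,3->1,2->3] -> levels [10 8 11 10 10]
Step 3: flows [0=3,0=4,3->1,2->3] -> levels [10 9 10 10 10]
Step 4: flows [0=3,0=4,3->1,2=3] -> levels [10 10 10 9 10]
Step 5: flows [0->3,0=4,1->3,2->3] -> levels [9 9 9 12 10]
Step 6: flows [3->0,4->0,3->1,3->2] -> levels [11 10 10 9 9]
Step 7: flows [0->3,0->4,1->3,2->3] -> levels [9 9 9 12 10]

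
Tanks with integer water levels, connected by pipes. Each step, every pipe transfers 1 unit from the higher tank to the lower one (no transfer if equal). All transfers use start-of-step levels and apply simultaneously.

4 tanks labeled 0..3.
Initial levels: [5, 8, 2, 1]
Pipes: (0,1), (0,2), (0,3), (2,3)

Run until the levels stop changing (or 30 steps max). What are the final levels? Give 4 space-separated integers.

Step 1: flows [1->0,0->2,0->3,2->3] -> levels [4 7 2 3]
Step 2: flows [1->0,0->2,0->3,3->2] -> levels [3 6 4 3]
Step 3: flows [1->0,2->0,0=3,2->3] -> levels [5 5 2 4]
Step 4: flows [0=1,0->2,0->3,3->2] -> levels [3 5 4 4]
Step 5: flows [1->0,2->0,3->0,2=3] -> levels [6 4 3 3]
Step 6: flows [0->1,0->2,0->3,2=3] -> levels [3 5 4 4]
  -> period-2 cycle: step 6 state = step 4 state; never stabilizes
  -> state at step 30: (30-4) mod 2 = 0, same as step 4 -> [3 5 4 4]

Answer: 3 5 4 4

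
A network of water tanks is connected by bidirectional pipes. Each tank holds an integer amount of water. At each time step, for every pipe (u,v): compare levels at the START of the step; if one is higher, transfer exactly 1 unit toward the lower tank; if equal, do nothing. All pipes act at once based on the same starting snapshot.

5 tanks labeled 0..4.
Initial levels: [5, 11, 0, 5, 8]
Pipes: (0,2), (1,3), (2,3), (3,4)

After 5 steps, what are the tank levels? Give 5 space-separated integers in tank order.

Step 1: flows [0->2,1->3,3->2,4->3] -> levels [4 10 2 6 7]
Step 2: flows [0->2,1->3,3->2,4->3] -> levels [3 9 4 7 6]
Step 3: flows [2->0,1->3,3->2,3->4] -> levels [4 8 4 6 7]
Step 4: flows [0=2,1->3,3->2,4->3] -> levels [4 7 5 7 6]
Step 5: flows [2->0,1=3,3->2,3->4] -> levels [5 7 5 5 7]

Answer: 5 7 5 5 7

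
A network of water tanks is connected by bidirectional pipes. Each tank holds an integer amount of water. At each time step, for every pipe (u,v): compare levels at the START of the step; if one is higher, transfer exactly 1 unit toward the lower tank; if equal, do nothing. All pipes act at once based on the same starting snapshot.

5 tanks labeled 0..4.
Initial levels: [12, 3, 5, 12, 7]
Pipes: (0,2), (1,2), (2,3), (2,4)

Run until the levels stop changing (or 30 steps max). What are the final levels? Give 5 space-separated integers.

Step 1: flows [0->2,2->1,3->2,4->2] -> levels [11 4 7 11 6]
Step 2: flows [0->2,2->1,3->2,2->4] -> levels [10 5 7 10 7]
Step 3: flows [0->2,2->1,3->2,2=4] -> levels [9 6 8 9 7]
Step 4: flows [0->2,2->1,3->2,2->4] -> levels [8 7 8 8 8]
Step 5: flows [0=2,2->1,2=3,2=4] -> levels [8 8 7 8 8]
Step 6: flows [0->2,1->2,3->2,4->2] -> levels [7 7 11 7 7]
Step 7: flows [2->0,2->1,2->3,2->4] -> levels [8 8 7 8 8]
  -> period-2 cycle: step 7 state = step 5 state; never stabilizes
  -> state at step 30: (30-5) mod 2 = 1, same as step 6 -> [7 7 11 7 7]

Answer: 7 7 11 7 7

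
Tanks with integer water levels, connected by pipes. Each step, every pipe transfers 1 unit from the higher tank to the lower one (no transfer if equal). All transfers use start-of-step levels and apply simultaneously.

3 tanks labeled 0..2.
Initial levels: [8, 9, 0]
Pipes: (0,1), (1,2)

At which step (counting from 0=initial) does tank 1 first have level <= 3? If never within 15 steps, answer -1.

Step 1: flows [1->0,1->2] -> levels [9 7 1]
Step 2: flows [0->1,1->2] -> levels [8 7 2]
Step 3: flows [0->1,1->2] -> levels [7 7 3]
Step 4: flows [0=1,1->2] -> levels [7 6 4]
Step 5: flows [0->1,1->2] -> levels [6 6 5]
Step 6: flows [0=1,1->2] -> levels [6 5 6]
Step 7: flows [0->1,2->1] -> levels [5 7 5]
Step 8: flows [1->0,1->2] -> levels [6 5 6]
  -> period-2 cycle (repeats step 6); tank 1 never drops to <=3
Tank 1 never reaches <=3 within 15 steps

Answer: -1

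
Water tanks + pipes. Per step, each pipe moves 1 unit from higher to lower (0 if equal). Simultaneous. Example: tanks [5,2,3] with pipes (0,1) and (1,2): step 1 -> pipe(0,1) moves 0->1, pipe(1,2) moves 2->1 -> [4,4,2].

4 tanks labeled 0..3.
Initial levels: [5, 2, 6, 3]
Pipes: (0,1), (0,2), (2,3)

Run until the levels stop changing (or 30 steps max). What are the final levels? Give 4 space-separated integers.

Answer: 3 4 5 4

Derivation:
Step 1: flows [0->1,2->0,2->3] -> levels [5 3 4 4]
Step 2: flows [0->1,0->2,2=3] -> levels [3 4 5 4]
Step 3: flows [1->0,2->0,2->3] -> levels [5 3 3 5]
Step 4: flows [0->1,0->2,3->2] -> levels [3 4 5 4]
  -> period-2 cycle: step 4 state = step 2 state; never stabilizes
  -> state at step 30: (30-2) mod 2 = 0, same as step 2 -> [3 4 5 4]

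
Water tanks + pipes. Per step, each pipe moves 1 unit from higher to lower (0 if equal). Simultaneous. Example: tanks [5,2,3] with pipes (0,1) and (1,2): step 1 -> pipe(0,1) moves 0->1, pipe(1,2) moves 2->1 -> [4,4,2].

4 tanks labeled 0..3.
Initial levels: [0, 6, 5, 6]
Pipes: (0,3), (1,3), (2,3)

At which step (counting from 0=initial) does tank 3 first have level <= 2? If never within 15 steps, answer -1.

Step 1: flows [3->0,1=3,3->2] -> levels [1 6 6 4]
Step 2: flows [3->0,1->3,2->3] -> levels [2 5 5 5]
Step 3: flows [3->0,1=3,2=3] -> levels [3 5 5 4]
Step 4: flows [3->0,1->3,2->3] -> levels [4 4 4 5]
Step 5: flows [3->0,3->1,3->2] -> levels [5 5 5 2]
Tank 3 first reaches <=2 at step 5

Answer: 5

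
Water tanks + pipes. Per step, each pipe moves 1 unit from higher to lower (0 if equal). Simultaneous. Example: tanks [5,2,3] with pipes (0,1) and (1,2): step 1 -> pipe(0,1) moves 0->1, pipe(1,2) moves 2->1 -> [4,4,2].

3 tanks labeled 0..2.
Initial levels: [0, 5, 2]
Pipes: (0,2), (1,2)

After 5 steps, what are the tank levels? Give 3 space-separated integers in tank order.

Answer: 2 2 3

Derivation:
Step 1: flows [2->0,1->2] -> levels [1 4 2]
Step 2: flows [2->0,1->2] -> levels [2 3 2]
Step 3: flows [0=2,1->2] -> levels [2 2 3]
Step 4: flows [2->0,2->1] -> levels [3 3 1]
Step 5: flows [0->2,1->2] -> levels [2 2 3]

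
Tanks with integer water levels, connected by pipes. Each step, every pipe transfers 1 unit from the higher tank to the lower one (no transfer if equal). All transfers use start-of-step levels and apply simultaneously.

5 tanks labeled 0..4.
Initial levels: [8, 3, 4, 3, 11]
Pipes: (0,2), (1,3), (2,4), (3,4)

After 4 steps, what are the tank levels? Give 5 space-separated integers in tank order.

Answer: 6 5 8 5 5

Derivation:
Step 1: flows [0->2,1=3,4->2,4->3] -> levels [7 3 6 4 9]
Step 2: flows [0->2,3->1,4->2,4->3] -> levels [6 4 8 4 7]
Step 3: flows [2->0,1=3,2->4,4->3] -> levels [7 4 6 5 7]
Step 4: flows [0->2,3->1,4->2,4->3] -> levels [6 5 8 5 5]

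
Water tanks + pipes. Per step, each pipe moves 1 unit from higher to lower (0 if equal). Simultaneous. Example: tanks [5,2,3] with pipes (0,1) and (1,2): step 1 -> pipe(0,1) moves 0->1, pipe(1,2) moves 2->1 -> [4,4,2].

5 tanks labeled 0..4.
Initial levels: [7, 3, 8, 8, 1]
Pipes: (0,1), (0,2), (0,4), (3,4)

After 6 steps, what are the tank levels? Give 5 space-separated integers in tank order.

Step 1: flows [0->1,2->0,0->4,3->4] -> levels [6 4 7 7 3]
Step 2: flows [0->1,2->0,0->4,3->4] -> levels [5 5 6 6 5]
Step 3: flows [0=1,2->0,0=4,3->4] -> levels [6 5 5 5 6]
Step 4: flows [0->1,0->2,0=4,4->3] -> levels [4 6 6 6 5]
Step 5: flows [1->0,2->0,4->0,3->4] -> levels [7 5 5 5 5]
Step 6: flows [0->1,0->2,0->4,3=4] -> levels [4 6 6 5 6]

Answer: 4 6 6 5 6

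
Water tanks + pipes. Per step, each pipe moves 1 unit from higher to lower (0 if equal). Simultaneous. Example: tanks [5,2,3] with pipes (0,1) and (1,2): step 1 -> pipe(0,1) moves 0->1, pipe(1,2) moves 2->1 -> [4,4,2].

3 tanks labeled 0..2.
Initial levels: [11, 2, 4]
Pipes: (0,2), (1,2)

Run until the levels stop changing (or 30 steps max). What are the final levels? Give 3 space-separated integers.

Step 1: flows [0->2,2->1] -> levels [10 3 4]
Step 2: flows [0->2,2->1] -> levels [9 4 4]
Step 3: flows [0->2,1=2] -> levels [8 4 5]
Step 4: flows [0->2,2->1] -> levels [7 5 5]
Step 5: flows [0->2,1=2] -> levels [6 5 6]
Step 6: flows [0=2,2->1] -> levels [6 6 5]
Step 7: flows [0->2,1->2] -> levels [5 5 7]
Step 8: flows [2->0,2->1] -> levels [6 6 5]
  -> period-2 cycle: step 8 state = step 6 state; never stabilizes
  -> state at step 30: (30-6) mod 2 = 0, same as step 6 -> [6 6 5]

Answer: 6 6 5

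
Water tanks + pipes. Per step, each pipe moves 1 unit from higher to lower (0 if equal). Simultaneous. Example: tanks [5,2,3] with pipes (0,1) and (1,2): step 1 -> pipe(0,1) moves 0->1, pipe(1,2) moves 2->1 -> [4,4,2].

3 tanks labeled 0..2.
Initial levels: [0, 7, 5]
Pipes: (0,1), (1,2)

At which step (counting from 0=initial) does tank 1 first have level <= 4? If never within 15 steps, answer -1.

Step 1: flows [1->0,1->2] -> levels [1 5 6]
Step 2: flows [1->0,2->1] -> levels [2 5 5]
Step 3: flows [1->0,1=2] -> levels [3 4 5]
Tank 1 first reaches <=4 at step 3

Answer: 3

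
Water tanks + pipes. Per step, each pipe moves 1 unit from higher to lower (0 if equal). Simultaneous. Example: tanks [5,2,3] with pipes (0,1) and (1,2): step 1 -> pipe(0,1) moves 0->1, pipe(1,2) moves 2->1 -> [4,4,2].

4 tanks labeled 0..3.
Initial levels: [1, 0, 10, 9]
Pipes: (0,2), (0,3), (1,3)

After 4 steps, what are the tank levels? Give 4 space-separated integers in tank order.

Answer: 6 4 6 4

Derivation:
Step 1: flows [2->0,3->0,3->1] -> levels [3 1 9 7]
Step 2: flows [2->0,3->0,3->1] -> levels [5 2 8 5]
Step 3: flows [2->0,0=3,3->1] -> levels [6 3 7 4]
Step 4: flows [2->0,0->3,3->1] -> levels [6 4 6 4]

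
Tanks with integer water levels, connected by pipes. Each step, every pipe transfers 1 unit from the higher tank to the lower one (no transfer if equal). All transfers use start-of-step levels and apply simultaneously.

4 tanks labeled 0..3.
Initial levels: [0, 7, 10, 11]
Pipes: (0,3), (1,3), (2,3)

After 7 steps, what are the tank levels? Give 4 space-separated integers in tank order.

Step 1: flows [3->0,3->1,3->2] -> levels [1 8 11 8]
Step 2: flows [3->0,1=3,2->3] -> levels [2 8 10 8]
Step 3: flows [3->0,1=3,2->3] -> levels [3 8 9 8]
Step 4: flows [3->0,1=3,2->3] -> levels [4 8 8 8]
Step 5: flows [3->0,1=3,2=3] -> levels [5 8 8 7]
Step 6: flows [3->0,1->3,2->3] -> levels [6 7 7 8]
Step 7: flows [3->0,3->1,3->2] -> levels [7 8 8 5]

Answer: 7 8 8 5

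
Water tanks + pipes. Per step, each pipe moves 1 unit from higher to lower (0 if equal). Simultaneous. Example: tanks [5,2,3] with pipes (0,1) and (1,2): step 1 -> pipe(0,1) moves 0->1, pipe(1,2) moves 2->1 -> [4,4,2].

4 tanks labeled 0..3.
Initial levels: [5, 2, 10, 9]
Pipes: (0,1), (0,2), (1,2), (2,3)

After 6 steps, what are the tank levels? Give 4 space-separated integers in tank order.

Step 1: flows [0->1,2->0,2->1,2->3] -> levels [5 4 7 10]
Step 2: flows [0->1,2->0,2->1,3->2] -> levels [5 6 6 9]
Step 3: flows [1->0,2->0,1=2,3->2] -> levels [7 5 6 8]
Step 4: flows [0->1,0->2,2->1,3->2] -> levels [5 7 7 7]
Step 5: flows [1->0,2->0,1=2,2=3] -> levels [7 6 6 7]
Step 6: flows [0->1,0->2,1=2,3->2] -> levels [5 7 8 6]

Answer: 5 7 8 6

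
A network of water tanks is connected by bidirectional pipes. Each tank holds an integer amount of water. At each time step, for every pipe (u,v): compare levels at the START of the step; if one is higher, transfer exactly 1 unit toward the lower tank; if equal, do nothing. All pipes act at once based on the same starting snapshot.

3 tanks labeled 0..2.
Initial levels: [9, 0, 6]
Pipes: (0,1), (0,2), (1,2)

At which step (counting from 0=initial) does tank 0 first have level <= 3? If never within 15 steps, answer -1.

Step 1: flows [0->1,0->2,2->1] -> levels [7 2 6]
Step 2: flows [0->1,0->2,2->1] -> levels [5 4 6]
Step 3: flows [0->1,2->0,2->1] -> levels [5 6 4]
Step 4: flows [1->0,0->2,1->2] -> levels [5 4 6]
  -> period-2 cycle (repeats step 2); tank 0 never drops to <=3
Tank 0 never reaches <=3 within 15 steps

Answer: -1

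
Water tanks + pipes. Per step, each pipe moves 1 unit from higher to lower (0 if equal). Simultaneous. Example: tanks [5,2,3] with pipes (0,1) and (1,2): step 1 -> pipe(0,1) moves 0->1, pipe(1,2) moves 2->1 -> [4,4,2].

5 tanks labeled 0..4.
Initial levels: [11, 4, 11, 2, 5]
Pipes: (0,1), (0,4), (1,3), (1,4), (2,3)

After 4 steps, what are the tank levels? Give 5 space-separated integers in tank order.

Answer: 7 5 7 8 6

Derivation:
Step 1: flows [0->1,0->4,1->3,4->1,2->3] -> levels [9 5 10 4 5]
Step 2: flows [0->1,0->4,1->3,1=4,2->3] -> levels [7 5 9 6 6]
Step 3: flows [0->1,0->4,3->1,4->1,2->3] -> levels [5 8 8 6 6]
Step 4: flows [1->0,4->0,1->3,1->4,2->3] -> levels [7 5 7 8 6]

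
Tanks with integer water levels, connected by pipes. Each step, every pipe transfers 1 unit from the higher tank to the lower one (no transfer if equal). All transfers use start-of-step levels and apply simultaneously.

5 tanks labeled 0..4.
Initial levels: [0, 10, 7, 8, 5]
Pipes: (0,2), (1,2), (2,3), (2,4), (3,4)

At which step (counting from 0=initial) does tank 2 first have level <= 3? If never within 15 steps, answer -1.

Answer: 6

Derivation:
Step 1: flows [2->0,1->2,3->2,2->4,3->4] -> levels [1 9 7 6 7]
Step 2: flows [2->0,1->2,2->3,2=4,4->3] -> levels [2 8 6 8 6]
Step 3: flows [2->0,1->2,3->2,2=4,3->4] -> levels [3 7 7 6 7]
Step 4: flows [2->0,1=2,2->3,2=4,4->3] -> levels [4 7 5 8 6]
Step 5: flows [2->0,1->2,3->2,4->2,3->4] -> levels [5 6 7 6 6]
Step 6: flows [2->0,2->1,2->3,2->4,3=4] -> levels [6 7 3 7 7]
Tank 2 first reaches <=3 at step 6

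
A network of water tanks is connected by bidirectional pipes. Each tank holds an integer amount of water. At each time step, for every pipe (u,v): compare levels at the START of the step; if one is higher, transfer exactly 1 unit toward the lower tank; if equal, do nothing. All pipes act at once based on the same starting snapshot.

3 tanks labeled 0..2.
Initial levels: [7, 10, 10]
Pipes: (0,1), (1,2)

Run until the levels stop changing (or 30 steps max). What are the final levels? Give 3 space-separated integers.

Step 1: flows [1->0,1=2] -> levels [8 9 10]
Step 2: flows [1->0,2->1] -> levels [9 9 9]
Step 3: flows [0=1,1=2] -> levels [9 9 9]
  -> stable (no change)

Answer: 9 9 9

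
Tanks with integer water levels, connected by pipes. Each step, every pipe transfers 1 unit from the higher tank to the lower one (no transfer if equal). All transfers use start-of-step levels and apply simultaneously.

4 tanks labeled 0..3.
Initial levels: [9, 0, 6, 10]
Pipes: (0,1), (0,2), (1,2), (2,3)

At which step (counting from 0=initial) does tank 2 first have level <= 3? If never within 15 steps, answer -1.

Answer: -1

Derivation:
Step 1: flows [0->1,0->2,2->1,3->2] -> levels [7 2 7 9]
Step 2: flows [0->1,0=2,2->1,3->2] -> levels [6 4 7 8]
Step 3: flows [0->1,2->0,2->1,3->2] -> levels [6 6 6 7]
Step 4: flows [0=1,0=2,1=2,3->2] -> levels [6 6 7 6]
Step 5: flows [0=1,2->0,2->1,2->3] -> levels [7 7 4 7]
Step 6: flows [0=1,0->2,1->2,3->2] -> levels [6 6 7 6]
  -> period-2 cycle (repeats step 4); tank 2 never drops to <=3
Tank 2 never reaches <=3 within 15 steps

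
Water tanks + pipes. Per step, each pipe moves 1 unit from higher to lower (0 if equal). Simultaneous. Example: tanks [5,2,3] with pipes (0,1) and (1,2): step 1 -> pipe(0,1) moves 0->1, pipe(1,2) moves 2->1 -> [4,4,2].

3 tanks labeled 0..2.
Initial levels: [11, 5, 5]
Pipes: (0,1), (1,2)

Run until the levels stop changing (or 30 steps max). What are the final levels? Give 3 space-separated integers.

Answer: 7 7 7

Derivation:
Step 1: flows [0->1,1=2] -> levels [10 6 5]
Step 2: flows [0->1,1->2] -> levels [9 6 6]
Step 3: flows [0->1,1=2] -> levels [8 7 6]
Step 4: flows [0->1,1->2] -> levels [7 7 7]
Step 5: flows [0=1,1=2] -> levels [7 7 7]
  -> stable (no change)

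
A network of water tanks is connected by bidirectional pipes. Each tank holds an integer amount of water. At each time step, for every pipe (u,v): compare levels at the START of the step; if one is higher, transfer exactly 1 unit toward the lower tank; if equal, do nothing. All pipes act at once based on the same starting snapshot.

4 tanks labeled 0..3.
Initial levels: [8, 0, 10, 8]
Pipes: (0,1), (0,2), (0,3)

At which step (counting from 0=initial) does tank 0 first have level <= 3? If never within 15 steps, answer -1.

Answer: -1

Derivation:
Step 1: flows [0->1,2->0,0=3] -> levels [8 1 9 8]
Step 2: flows [0->1,2->0,0=3] -> levels [8 2 8 8]
Step 3: flows [0->1,0=2,0=3] -> levels [7 3 8 8]
Step 4: flows [0->1,2->0,3->0] -> levels [8 4 7 7]
Step 5: flows [0->1,0->2,0->3] -> levels [5 5 8 8]
Step 6: flows [0=1,2->0,3->0] -> levels [7 5 7 7]
Step 7: flows [0->1,0=2,0=3] -> levels [6 6 7 7]
Step 8: flows [0=1,2->0,3->0] -> levels [8 6 6 6]
Step 9: flows [0->1,0->2,0->3] -> levels [5 7 7 7]
Step 10: flows [1->0,2->0,3->0] -> levels [8 6 6 6]
  -> period-2 cycle (repeats step 8); tank 0 never drops to <=3
Tank 0 never reaches <=3 within 15 steps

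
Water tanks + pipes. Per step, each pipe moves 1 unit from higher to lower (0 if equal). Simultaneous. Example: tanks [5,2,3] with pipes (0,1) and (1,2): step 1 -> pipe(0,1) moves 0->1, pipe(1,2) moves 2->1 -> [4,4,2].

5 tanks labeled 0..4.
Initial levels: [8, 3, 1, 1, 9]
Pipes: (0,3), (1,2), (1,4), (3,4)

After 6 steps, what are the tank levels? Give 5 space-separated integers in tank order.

Answer: 6 3 4 4 5

Derivation:
Step 1: flows [0->3,1->2,4->1,4->3] -> levels [7 3 2 3 7]
Step 2: flows [0->3,1->2,4->1,4->3] -> levels [6 3 3 5 5]
Step 3: flows [0->3,1=2,4->1,3=4] -> levels [5 4 3 6 4]
Step 4: flows [3->0,1->2,1=4,3->4] -> levels [6 3 4 4 5]
Step 5: flows [0->3,2->1,4->1,4->3] -> levels [5 5 3 6 3]
Step 6: flows [3->0,1->2,1->4,3->4] -> levels [6 3 4 4 5]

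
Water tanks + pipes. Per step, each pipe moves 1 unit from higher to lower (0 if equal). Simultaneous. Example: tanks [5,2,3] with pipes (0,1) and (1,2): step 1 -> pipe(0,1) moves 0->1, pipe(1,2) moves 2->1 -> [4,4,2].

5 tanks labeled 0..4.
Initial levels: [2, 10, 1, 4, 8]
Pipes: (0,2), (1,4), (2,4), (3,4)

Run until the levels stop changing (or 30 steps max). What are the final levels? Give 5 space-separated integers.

Step 1: flows [0->2,1->4,4->2,4->3] -> levels [1 9 3 5 7]
Step 2: flows [2->0,1->4,4->2,4->3] -> levels [2 8 3 6 6]
Step 3: flows [2->0,1->4,4->2,3=4] -> levels [3 7 3 6 6]
Step 4: flows [0=2,1->4,4->2,3=4] -> levels [3 6 4 6 6]
Step 5: flows [2->0,1=4,4->2,3=4] -> levels [4 6 4 6 5]
Step 6: flows [0=2,1->4,4->2,3->4] -> levels [4 5 5 5 6]
Step 7: flows [2->0,4->1,4->2,4->3] -> levels [5 6 5 6 3]
Step 8: flows [0=2,1->4,2->4,3->4] -> levels [5 5 4 5 6]
Step 9: flows [0->2,4->1,4->2,4->3] -> levels [4 6 6 6 3]
Step 10: flows [2->0,1->4,2->4,3->4] -> levels [5 5 4 5 6]
  -> period-2 cycle: step 10 state = step 8 state; never stabilizes
  -> state at step 30: (30-8) mod 2 = 0, same as step 8 -> [5 5 4 5 6]

Answer: 5 5 4 5 6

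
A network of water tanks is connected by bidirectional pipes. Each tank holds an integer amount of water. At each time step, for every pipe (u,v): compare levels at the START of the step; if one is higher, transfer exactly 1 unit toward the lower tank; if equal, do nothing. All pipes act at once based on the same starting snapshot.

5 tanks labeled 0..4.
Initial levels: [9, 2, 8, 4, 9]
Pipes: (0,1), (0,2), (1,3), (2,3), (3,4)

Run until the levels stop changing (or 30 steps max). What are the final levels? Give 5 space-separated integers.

Step 1: flows [0->1,0->2,3->1,2->3,4->3] -> levels [7 4 8 5 8]
Step 2: flows [0->1,2->0,3->1,2->3,4->3] -> levels [7 6 6 6 7]
Step 3: flows [0->1,0->2,1=3,2=3,4->3] -> levels [5 7 7 7 6]
Step 4: flows [1->0,2->0,1=3,2=3,3->4] -> levels [7 6 6 6 7]
  -> period-2 cycle: step 4 state = step 2 state; never stabilizes
  -> state at step 30: (30-2) mod 2 = 0, same as step 2 -> [7 6 6 6 7]

Answer: 7 6 6 6 7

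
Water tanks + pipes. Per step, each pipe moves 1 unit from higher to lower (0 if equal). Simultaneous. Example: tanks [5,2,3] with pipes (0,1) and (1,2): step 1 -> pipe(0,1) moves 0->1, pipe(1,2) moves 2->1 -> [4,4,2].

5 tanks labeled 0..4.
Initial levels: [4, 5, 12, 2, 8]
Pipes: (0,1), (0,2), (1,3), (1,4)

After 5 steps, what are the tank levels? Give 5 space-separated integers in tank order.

Answer: 7 7 7 5 5

Derivation:
Step 1: flows [1->0,2->0,1->3,4->1] -> levels [6 4 11 3 7]
Step 2: flows [0->1,2->0,1->3,4->1] -> levels [6 5 10 4 6]
Step 3: flows [0->1,2->0,1->3,4->1] -> levels [6 6 9 5 5]
Step 4: flows [0=1,2->0,1->3,1->4] -> levels [7 4 8 6 6]
Step 5: flows [0->1,2->0,3->1,4->1] -> levels [7 7 7 5 5]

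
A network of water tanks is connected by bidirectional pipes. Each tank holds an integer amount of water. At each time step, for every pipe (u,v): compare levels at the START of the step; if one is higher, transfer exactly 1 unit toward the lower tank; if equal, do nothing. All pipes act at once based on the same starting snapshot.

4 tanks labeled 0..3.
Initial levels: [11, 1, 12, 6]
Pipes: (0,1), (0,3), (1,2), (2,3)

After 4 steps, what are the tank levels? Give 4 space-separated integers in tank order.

Step 1: flows [0->1,0->3,2->1,2->3] -> levels [9 3 10 8]
Step 2: flows [0->1,0->3,2->1,2->3] -> levels [7 5 8 10]
Step 3: flows [0->1,3->0,2->1,3->2] -> levels [7 7 8 8]
Step 4: flows [0=1,3->0,2->1,2=3] -> levels [8 8 7 7]

Answer: 8 8 7 7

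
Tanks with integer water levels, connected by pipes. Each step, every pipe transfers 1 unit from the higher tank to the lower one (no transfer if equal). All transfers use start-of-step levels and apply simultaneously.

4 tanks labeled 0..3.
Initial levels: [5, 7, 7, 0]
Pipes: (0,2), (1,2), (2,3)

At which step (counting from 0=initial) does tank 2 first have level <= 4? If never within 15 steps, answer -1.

Step 1: flows [2->0,1=2,2->3] -> levels [6 7 5 1]
Step 2: flows [0->2,1->2,2->3] -> levels [5 6 6 2]
Step 3: flows [2->0,1=2,2->3] -> levels [6 6 4 3]
Tank 2 first reaches <=4 at step 3

Answer: 3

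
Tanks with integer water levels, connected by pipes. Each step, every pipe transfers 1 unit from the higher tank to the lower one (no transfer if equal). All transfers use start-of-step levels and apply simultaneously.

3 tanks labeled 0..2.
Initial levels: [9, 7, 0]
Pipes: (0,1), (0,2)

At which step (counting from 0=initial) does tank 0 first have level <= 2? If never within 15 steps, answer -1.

Step 1: flows [0->1,0->2] -> levels [7 8 1]
Step 2: flows [1->0,0->2] -> levels [7 7 2]
Step 3: flows [0=1,0->2] -> levels [6 7 3]
Step 4: flows [1->0,0->2] -> levels [6 6 4]
Step 5: flows [0=1,0->2] -> levels [5 6 5]
Step 6: flows [1->0,0=2] -> levels [6 5 5]
Step 7: flows [0->1,0->2] -> levels [4 6 6]
Step 8: flows [1->0,2->0] -> levels [6 5 5]
  -> period-2 cycle (repeats step 6); tank 0 never drops to <=2
Tank 0 never reaches <=2 within 15 steps

Answer: -1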